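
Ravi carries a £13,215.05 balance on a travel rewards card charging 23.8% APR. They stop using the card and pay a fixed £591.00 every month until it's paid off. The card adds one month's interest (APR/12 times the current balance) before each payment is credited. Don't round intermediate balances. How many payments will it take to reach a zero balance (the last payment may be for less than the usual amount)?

30 months

Monthly rate r = 23.8%/12 = 1.98333% = 0.0198333.
Recurrence: B ← B·(1+r) − £591.00.
Month 1: interest £262.10; balance after payment £12,886.15.
Month 2: interest £255.58; balance after payment £12,550.72.
Closed form: n = −ln(1 − rB₀/P)/ln(1+r) = −ln(0.55652)/ln(1.01983) ≈ 29.841, so the balance reaches zero during payment 30.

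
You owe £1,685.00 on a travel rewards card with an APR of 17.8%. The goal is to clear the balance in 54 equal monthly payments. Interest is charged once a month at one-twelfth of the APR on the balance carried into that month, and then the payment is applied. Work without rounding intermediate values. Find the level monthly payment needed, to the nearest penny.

£45.57

Monthly rate r = 17.8%/12 = 1.48333% = 0.0148333.
Level-payment amortization: P = B₀·r / (1 − (1+r)^(−n)) = 1685.00·0.0148333 / (1 − 1.01483^(−54)).
Denominator 1 − (1+r)^(−54) = 0.548471756.
P = 24.9942 / 0.548471756 ≈ 45.57.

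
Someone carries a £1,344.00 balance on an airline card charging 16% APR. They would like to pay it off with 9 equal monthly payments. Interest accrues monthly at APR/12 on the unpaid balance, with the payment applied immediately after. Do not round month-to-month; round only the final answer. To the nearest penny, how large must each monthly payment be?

£159.46

Monthly rate r = 16%/12 = 1.33333% = 0.0133333.
Level-payment amortization: P = B₀·r / (1 − (1+r)^(−n)) = 1344.00·0.0133333 / (1 − 1.01333^(−9)).
Denominator 1 − (1+r)^(−9) = 0.112375993.
P = 17.92 / 0.112375993 ≈ 159.46.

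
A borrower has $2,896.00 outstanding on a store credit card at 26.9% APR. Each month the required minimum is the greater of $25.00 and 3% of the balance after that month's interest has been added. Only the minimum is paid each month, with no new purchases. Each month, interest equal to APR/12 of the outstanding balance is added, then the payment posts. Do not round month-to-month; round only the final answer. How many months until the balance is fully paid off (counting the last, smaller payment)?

213 months

Monthly rate r = 26.9%/12 = 2.24167% = 0.0224167.
While 3% of the post-interest balance exceeds $25.00, each month B ← (B·(1+r))·(1 − 0.03), i.e. B shrinks by the factor (1+r)·0.97 = 0.99174.
This holds for months 1–153. Entering month 154 the balance is $814.60; 3% of the post-interest balance is now below $25.00, so the flat $25.00 minimum applies from here.
From month 154 a fixed $25.00 at rate r clears $814.60 in 60 more payments. Total: 153 + 60 = 213 months.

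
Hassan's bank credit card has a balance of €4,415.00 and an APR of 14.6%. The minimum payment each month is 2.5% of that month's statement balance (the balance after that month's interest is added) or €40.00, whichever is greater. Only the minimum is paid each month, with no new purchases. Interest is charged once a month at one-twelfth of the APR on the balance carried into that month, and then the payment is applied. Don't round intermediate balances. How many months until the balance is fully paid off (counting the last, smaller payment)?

132 months

Monthly rate r = 14.6%/12 = 1.21667% = 0.0121667.
While 2.5% of the post-interest balance exceeds €40.00, each month B ← (B·(1+r))·(1 − 0.025), i.e. B shrinks by the factor (1+r)·0.975 = 0.98686.
This holds for months 1–78. Entering month 79 the balance is €1,573.80; 2.5% of the post-interest balance is now below €40.00, so the flat €40.00 minimum applies from here.
From month 79 a fixed €40.00 at rate r clears €1,573.80 in 54 more payments. Total: 78 + 54 = 132 months.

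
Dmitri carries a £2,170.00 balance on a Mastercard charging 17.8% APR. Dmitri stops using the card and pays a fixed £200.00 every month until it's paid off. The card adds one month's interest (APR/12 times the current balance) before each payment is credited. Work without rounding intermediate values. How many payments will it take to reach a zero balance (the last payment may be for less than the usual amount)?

Monthly rate r = 17.8%/12 = 1.48333% = 0.0148333.
Recurrence: B ← B·(1+r) − £200.00.
Month 1: interest £32.19; balance after payment £2,002.19.
Month 2: interest £29.70; balance after payment £1,831.89.
Closed form: n = −ln(1 − rB₀/P)/ln(1+r) = −ln(0.83906)/ln(1.01483) ≈ 11.917, so the balance reaches zero during payment 12.

12 payments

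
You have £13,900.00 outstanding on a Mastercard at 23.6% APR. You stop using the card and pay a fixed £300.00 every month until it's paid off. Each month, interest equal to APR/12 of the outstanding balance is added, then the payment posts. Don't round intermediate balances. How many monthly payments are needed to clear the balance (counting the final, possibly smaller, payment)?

Monthly rate r = 23.6%/12 = 1.96667% = 0.0196667.
Recurrence: B ← B·(1+r) − £300.00.
Month 1: interest £273.37; balance after payment £13,873.37.
Month 2: interest £272.84; balance after payment £13,846.21.
Closed form: n = −ln(1 − rB₀/P)/ln(1+r) = −ln(0.088778)/ln(1.01967) ≈ 124.340, so the balance reaches zero during payment 125.

125 payments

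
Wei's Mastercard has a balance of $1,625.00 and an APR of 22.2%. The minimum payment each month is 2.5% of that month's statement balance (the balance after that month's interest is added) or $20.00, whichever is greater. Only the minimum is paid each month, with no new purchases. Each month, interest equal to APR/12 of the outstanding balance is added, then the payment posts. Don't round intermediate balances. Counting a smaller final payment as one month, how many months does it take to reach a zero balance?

Monthly rate r = 22.2%/12 = 1.85% = 0.0185.
While 2.5% of the post-interest balance exceeds $20.00, each month B ← (B·(1+r))·(1 − 0.025), i.e. B shrinks by the factor (1+r)·0.975 = 0.99304.
This holds for months 1–105. Entering month 106 the balance is $780.27; 2.5% of the post-interest balance is now below $20.00, so the flat $20.00 minimum applies from here.
From month 106 a fixed $20.00 at rate r clears $780.27 in 70 more payments. Total: 105 + 70 = 175 months.

175 months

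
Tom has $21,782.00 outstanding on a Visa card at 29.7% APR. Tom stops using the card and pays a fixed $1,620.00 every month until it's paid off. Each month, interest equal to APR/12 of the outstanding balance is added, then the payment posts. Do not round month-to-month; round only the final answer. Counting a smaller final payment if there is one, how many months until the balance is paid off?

Monthly rate r = 29.7%/12 = 2.475% = 0.02475.
Recurrence: B ← B·(1+r) − $1,620.00.
Month 1: interest $539.10; balance after payment $20,701.10.
Month 2: interest $512.35; balance after payment $19,593.46.
Closed form: n = −ln(1 − rB₀/P)/ln(1+r) = −ln(0.66722)/ln(1.02475) ≈ 16.550, so the balance reaches zero during payment 17.

17 payments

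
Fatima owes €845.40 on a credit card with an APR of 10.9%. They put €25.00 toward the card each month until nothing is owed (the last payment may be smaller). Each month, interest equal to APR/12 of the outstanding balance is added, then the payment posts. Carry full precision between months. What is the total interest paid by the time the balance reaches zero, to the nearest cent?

Monthly rate r = 10.9%/12 = 0.908333% = 0.00908333.
Payoff takes n = ⌈−ln(1 − rB₀/P)/ln(1+r)⌉ = ⌈40.582⌉ = 41 payments; the last is €14.59.
Total paid = 40·€25.00 + €14.59 = €1,014.59.
Total interest = total paid − principal = €1,014.59 − €845.40 = €169.19.

€169.19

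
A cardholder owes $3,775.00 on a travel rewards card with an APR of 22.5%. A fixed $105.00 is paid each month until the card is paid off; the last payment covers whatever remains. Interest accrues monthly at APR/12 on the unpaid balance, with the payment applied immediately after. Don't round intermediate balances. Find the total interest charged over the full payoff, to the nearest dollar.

Monthly rate r = 22.5%/12 = 1.875% = 0.01875.
Payoff takes n = ⌈−ln(1 − rB₀/P)/ln(1+r)⌉ = ⌈60.355⌉ = 61 payments; the last is $37.55.
Total paid = 60·$105.00 + $37.55 = $6,337.55.
Total interest = total paid − principal = $6,337.55 − $3,775.00 = $2,562.55.

$2,563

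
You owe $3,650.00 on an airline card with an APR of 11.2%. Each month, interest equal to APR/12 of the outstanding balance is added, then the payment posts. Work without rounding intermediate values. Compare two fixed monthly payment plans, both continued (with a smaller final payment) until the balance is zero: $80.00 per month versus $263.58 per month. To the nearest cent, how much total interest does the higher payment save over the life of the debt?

$851.25

Monthly rate r = 11.2%/12 = 0.933333% = 0.00933333.
At $80.00/mo: n = ⌈−ln(1 − rB₀/P)/ln(1+r)⌉ = 60 payments (last $57.97); total interest = total paid − $3,650.00 = $1,127.97.
At $263.58/mo: 15 payments (last $236.60); total interest $276.72.
Interest saved = $1,127.97 − $276.72 = $851.25.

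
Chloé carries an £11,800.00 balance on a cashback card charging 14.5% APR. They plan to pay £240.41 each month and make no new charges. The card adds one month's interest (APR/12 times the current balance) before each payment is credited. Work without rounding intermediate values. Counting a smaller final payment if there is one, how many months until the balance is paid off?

75 months

Monthly rate r = 14.5%/12 = 1.20833% = 0.0120833.
Recurrence: B ← B·(1+r) − £240.41.
Month 1: interest £142.58; balance after payment £11,702.17.
Month 2: interest £141.40; balance after payment £11,603.16.
Closed form: n = −ln(1 − rB₀/P)/ln(1+r) = −ln(0.40692)/ln(1.01208) ≈ 74.861, so the balance reaches zero during payment 75.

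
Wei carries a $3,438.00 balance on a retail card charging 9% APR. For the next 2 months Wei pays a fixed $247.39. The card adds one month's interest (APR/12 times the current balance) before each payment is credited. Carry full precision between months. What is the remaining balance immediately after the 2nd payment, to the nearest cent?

Monthly rate r = 9%/12 = 0.75% = 0.0075.
Each month: B ← B·(1+r) − $247.39.
Month 1: interest $25.79; balance after payment $3,216.39.
Month 2: interest $24.12; balance after payment $2,993.13.

$2,993.13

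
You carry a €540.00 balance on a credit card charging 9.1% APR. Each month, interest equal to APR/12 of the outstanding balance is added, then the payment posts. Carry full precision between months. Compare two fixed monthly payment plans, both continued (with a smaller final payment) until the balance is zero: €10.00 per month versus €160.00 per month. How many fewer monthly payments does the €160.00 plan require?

66 fewer payments

Monthly rate r = 9.1%/12 = 0.758333% = 0.00758333.
At €10.00/mo: n = ⌈−ln(1 − rB₀/P)/ln(1+r)⌉ = 70 payments (last €7.30); total interest = total paid − €540.00 = €157.30.
At €160.00/mo: 4 payments (last €69.25); total interest €9.25.
Payments saved = 70 − 4 = 66.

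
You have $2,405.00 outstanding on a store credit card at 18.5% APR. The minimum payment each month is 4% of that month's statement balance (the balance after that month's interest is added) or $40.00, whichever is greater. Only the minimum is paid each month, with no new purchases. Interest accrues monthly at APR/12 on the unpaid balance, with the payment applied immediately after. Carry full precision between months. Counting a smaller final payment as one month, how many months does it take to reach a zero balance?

Monthly rate r = 18.5%/12 = 1.54167% = 0.0154167.
While 4% of the post-interest balance exceeds $40.00, each month B ← (B·(1+r))·(1 − 0.04), i.e. B shrinks by the factor (1+r)·0.96 = 0.9748.
This holds for months 1–35. Entering month 36 the balance is $984.37; 4% of the post-interest balance is now below $40.00, so the flat $40.00 minimum applies from here.
From month 36 a fixed $40.00 at rate r clears $984.37 in 32 more payments. Total: 35 + 32 = 67 months.

67 months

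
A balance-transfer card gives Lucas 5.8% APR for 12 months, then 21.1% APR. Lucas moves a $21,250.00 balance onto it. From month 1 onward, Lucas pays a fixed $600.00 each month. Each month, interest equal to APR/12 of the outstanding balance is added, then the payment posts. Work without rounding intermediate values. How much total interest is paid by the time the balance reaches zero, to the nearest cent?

$6,103.38

Promo months 1–12 at r₀ = 5.8%/12 = 0.00483333; months 13+ at r₁ = 21.1%/12 = 0.0175833.
After month 12: iterate B ← B·(1+r₀) − $600.00 for 12 months → $15,121.28.
Then at r₁ with $600.00/mo: n₂ = −ln(1 − r₁·B/P)/ln(1+r₁) ≈ 33.59 → 34 more payments.
Total paid = 45·$600.00 + $353.38 = $27,353.38; interest = $27,353.38 − $21,250.00 = $6,103.38.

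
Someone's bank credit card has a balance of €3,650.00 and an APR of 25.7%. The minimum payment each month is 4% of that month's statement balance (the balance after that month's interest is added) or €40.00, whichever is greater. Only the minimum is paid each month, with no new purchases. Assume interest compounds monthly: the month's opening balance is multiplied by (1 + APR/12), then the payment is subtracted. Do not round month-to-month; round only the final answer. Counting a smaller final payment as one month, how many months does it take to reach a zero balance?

Monthly rate r = 25.7%/12 = 2.14167% = 0.0214167.
While 4% of the post-interest balance exceeds €40.00, each month B ← (B·(1+r))·(1 − 0.04), i.e. B shrinks by the factor (1+r)·0.96 = 0.98056.
This holds for months 1–68. Entering month 69 the balance is €960.59; 4% of the post-interest balance is now below €40.00, so the flat €40.00 minimum applies from here.
From month 69 a fixed €40.00 at rate r clears €960.59 in 35 more payments. Total: 68 + 35 = 103 months.

103 months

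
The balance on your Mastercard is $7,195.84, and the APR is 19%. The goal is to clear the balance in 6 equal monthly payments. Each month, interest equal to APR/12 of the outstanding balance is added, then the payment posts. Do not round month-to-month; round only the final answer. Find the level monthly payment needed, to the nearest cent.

$1,266.64

Monthly rate r = 19%/12 = 1.58333% = 0.0158333.
Level-payment amortization: P = B₀·r / (1 − (1+r)^(−n)) = 7195.84·0.0158333 / (1 − 1.01583^(−6)).
Denominator 1 − (1+r)^(−6) = 0.0899500239.
P = 113.934 / 0.0899500239 ≈ 1266.64.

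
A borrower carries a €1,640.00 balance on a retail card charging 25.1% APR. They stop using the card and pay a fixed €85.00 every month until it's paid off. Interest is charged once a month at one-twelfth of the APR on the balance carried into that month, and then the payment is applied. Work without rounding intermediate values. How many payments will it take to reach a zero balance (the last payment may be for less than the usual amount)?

Monthly rate r = 25.1%/12 = 2.09167% = 0.0209167.
Recurrence: B ← B·(1+r) − €85.00.
Month 1: interest €34.30; balance after payment €1,589.30.
Month 2: interest €33.24; balance after payment €1,537.55.
Closed form: n = −ln(1 − rB₀/P)/ln(1+r) = −ln(0.59643)/ln(1.02092) ≈ 24.965, so the balance reaches zero during payment 25.

25 months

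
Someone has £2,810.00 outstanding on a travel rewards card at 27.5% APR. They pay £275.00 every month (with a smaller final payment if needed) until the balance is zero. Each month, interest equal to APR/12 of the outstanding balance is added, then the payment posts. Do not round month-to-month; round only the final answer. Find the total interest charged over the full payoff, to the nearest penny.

Monthly rate r = 27.5%/12 = 2.29167% = 0.0229167.
Payoff takes n = ⌈−ln(1 − rB₀/P)/ln(1+r)⌉ = ⌈11.775⌉ = 12 payments; the last is £213.58.
Total paid = 11·£275.00 + £213.58 = £3,238.58.
Total interest = total paid − principal = £3,238.58 − £2,810.00 = £428.58.

£428.58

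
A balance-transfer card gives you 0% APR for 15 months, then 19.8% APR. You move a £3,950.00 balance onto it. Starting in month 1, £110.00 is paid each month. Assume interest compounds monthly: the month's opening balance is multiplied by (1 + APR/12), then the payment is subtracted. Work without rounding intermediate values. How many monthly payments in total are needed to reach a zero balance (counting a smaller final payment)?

Promo months 1–15 at r₀ = 0%/12 = 0; months 16+ at r₁ = 19.8%/12 = 0.0165.
After month 15 (no interest yet): B = £3,950.00 − 15·£110.00 = £2,300.00.
Then at r₁ with £110.00/mo: n₂ = −ln(1 − r₁·B/P)/ln(1+r₁) ≈ 25.85 → 26 more payments.

41 payments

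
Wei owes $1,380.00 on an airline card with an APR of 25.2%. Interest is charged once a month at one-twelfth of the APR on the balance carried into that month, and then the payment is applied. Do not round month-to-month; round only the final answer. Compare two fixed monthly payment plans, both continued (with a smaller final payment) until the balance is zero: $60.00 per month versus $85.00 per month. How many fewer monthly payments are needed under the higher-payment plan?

Monthly rate r = 25.2%/12 = 2.1% = 0.021.
At $60.00/mo: n = ⌈−ln(1 − rB₀/P)/ln(1+r)⌉ = 32 payments (last $44.73); total interest = total paid − $1,380.00 = $524.73.
At $85.00/mo: 21 payments (last $5.33); total interest $325.33.
Payments saved = 32 − 21 = 11.

11 fewer payments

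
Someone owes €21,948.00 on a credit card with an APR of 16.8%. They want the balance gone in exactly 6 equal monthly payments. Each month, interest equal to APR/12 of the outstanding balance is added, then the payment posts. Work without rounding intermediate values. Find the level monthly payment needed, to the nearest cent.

€3,839.32

Monthly rate r = 16.8%/12 = 1.4% = 0.014.
Level-payment amortization: P = B₀·r / (1 − (1+r)^(−n)) = 21948.00·0.014 / (1 − 1.014^(−6)).
Denominator 1 − (1+r)^(−6) = 0.0800329557.
P = 307.272 / 0.0800329557 ≈ 3839.32.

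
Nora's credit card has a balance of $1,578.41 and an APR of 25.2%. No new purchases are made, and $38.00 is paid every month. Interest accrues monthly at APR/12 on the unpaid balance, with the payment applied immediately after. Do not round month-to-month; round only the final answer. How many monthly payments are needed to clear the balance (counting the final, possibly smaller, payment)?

100 months

Monthly rate r = 25.2%/12 = 2.1% = 0.021.
Recurrence: B ← B·(1+r) − $38.00.
Month 1: interest $33.15; balance after payment $1,573.56.
Month 2: interest $33.04; balance after payment $1,568.60.
Closed form: n = −ln(1 − rB₀/P)/ln(1+r) = −ln(0.12772)/ln(1.021) ≈ 99.021, so the balance reaches zero during payment 100.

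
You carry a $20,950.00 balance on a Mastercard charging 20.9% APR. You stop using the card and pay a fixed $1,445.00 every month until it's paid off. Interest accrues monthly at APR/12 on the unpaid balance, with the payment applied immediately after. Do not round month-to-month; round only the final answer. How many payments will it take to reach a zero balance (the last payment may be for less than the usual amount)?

17 months

Monthly rate r = 20.9%/12 = 1.74167% = 0.0174167.
Recurrence: B ← B·(1+r) − $1,445.00.
Month 1: interest $364.88; balance after payment $19,869.88.
Month 2: interest $346.07; balance after payment $18,770.95.
Closed form: n = −ln(1 − rB₀/P)/ln(1+r) = −ln(0.74749)/ln(1.01742) ≈ 16.855, so the balance reaches zero during payment 17.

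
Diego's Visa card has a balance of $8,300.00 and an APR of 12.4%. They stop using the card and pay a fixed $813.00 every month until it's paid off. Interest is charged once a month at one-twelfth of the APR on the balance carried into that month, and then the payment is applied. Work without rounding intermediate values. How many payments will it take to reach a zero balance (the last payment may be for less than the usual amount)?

Monthly rate r = 12.4%/12 = 1.03333% = 0.0103333.
Recurrence: B ← B·(1+r) − $813.00.
Month 1: interest $85.77; balance after payment $7,572.77.
Month 2: interest $78.25; balance after payment $6,838.02.
Closed form: n = −ln(1 − rB₀/P)/ln(1+r) = −ln(0.89451)/ln(1.01033) ≈ 10.844, so the balance reaches zero during payment 11.

11 months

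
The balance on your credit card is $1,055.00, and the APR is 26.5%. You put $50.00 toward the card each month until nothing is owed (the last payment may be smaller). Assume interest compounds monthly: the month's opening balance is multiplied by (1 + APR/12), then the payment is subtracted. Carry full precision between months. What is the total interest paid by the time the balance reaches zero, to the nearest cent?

$381.00

Monthly rate r = 26.5%/12 = 2.20833% = 0.0220833.
Payoff takes n = ⌈−ln(1 − rB₀/P)/ln(1+r)⌉ = ⌈28.718⌉ = 29 payments; the last is $36.00.
Total paid = 28·$50.00 + $36.00 = $1,436.00.
Total interest = total paid − principal = $1,436.00 − $1,055.00 = $381.00.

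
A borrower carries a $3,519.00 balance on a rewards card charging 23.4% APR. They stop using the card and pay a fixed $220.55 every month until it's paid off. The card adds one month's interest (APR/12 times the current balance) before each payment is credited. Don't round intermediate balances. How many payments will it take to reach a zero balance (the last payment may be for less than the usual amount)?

20 months

Monthly rate r = 23.4%/12 = 1.95% = 0.0195.
Recurrence: B ← B·(1+r) − $220.55.
Month 1: interest $68.62; balance after payment $3,367.07.
Month 2: interest $65.66; balance after payment $3,212.18.
Closed form: n = −ln(1 − rB₀/P)/ln(1+r) = −ln(0.68887)/ln(1.0195) ≈ 19.299, so the balance reaches zero during payment 20.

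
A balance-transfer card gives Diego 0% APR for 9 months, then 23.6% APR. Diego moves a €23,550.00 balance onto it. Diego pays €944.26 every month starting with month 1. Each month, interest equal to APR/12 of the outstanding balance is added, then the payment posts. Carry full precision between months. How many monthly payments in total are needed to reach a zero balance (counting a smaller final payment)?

29 months

Promo months 1–9 at r₀ = 0%/12 = 0; months 10+ at r₁ = 23.6%/12 = 0.0196667.
After month 9 (no interest yet): B = €23,550.00 − 9·€944.26 = €15,051.66.
Then at r₁ with €944.26/mo: n₂ = −ln(1 − r₁·B/P)/ln(1+r₁) ≈ 19.31 → 20 more payments.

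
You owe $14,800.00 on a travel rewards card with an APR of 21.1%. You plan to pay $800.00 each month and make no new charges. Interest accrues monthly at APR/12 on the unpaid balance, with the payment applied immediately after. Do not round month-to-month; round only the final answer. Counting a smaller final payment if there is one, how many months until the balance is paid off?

23 months

Monthly rate r = 21.1%/12 = 1.75833% = 0.0175833.
Recurrence: B ← B·(1+r) − $800.00.
Month 1: interest $260.23; balance after payment $14,260.23.
Month 2: interest $250.74; balance after payment $13,710.98.
Closed form: n = −ln(1 − rB₀/P)/ln(1+r) = −ln(0.67471)/ln(1.01758) ≈ 22.574, so the balance reaches zero during payment 23.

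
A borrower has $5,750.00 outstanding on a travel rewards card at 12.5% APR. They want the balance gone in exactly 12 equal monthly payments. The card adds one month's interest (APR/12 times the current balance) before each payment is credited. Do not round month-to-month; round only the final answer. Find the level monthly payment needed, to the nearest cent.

$512.23

Monthly rate r = 12.5%/12 = 1.04167% = 0.0104167.
Level-payment amortization: P = B₀·r / (1 − (1+r)^(−n)) = 5750.00·0.0104167 / (1 − 1.01042^(−12)).
Denominator 1 − (1+r)^(−12) = 0.11693233.
P = 59.8958 / 0.11693233 ≈ 512.23.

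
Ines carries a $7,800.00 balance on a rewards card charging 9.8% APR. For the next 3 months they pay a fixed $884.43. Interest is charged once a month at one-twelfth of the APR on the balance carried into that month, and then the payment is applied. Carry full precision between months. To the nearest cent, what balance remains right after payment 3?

$5,317.65

Monthly rate r = 9.8%/12 = 0.816667% = 0.00816667.
Each month: B ← B·(1+r) − $884.43.
Month 1: interest $63.70; balance after payment $6,979.27.
Month 2: interest $57.00; balance after payment $6,151.84.
Month 3: interest $50.24; balance after payment $5,317.65.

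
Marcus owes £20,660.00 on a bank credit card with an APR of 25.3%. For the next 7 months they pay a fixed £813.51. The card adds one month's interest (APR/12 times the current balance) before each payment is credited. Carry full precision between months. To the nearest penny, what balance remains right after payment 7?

Monthly rate r = 25.3%/12 = 2.10833% = 0.0210833.
Each month: B ← B·(1+r) − £813.51.
Month 1: interest £435.58; balance after payment £20,282.07.
Month 2: interest £427.61; balance after payment £19,896.18.
Month 3: interest £419.48; balance after payment £19,502.14.
Month 4: interest £411.17; balance after payment £19,099.80.
Month 5: interest £402.69; balance after payment £18,688.98.
Month 6: interest £394.03; balance after payment £18,269.50.
Month 7: interest £385.18; balance after payment £17,841.17.

£17,841.17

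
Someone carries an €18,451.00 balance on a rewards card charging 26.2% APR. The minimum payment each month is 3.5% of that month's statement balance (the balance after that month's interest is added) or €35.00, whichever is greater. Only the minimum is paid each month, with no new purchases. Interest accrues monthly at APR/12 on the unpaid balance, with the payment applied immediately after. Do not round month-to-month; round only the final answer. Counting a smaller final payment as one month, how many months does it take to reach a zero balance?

253 months

Monthly rate r = 26.2%/12 = 2.18333% = 0.0218333.
While 3.5% of the post-interest balance exceeds €35.00, each month B ← (B·(1+r))·(1 − 0.035), i.e. B shrinks by the factor (1+r)·0.965 = 0.98607.
This holds for months 1–210. Entering month 211 the balance is €969.55; 3.5% of the post-interest balance is now below €35.00, so the flat €35.00 minimum applies from here.
From month 211 a fixed €35.00 at rate r clears €969.55 in 43 more payments. Total: 210 + 43 = 253 months.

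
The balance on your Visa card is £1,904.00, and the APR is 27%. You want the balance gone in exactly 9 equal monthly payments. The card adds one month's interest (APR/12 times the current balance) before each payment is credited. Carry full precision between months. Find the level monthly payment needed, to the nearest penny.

£236.06

Monthly rate r = 27%/12 = 2.25% = 0.0225.
Level-payment amortization: P = B₀·r / (1 − (1+r)^(−n)) = 1904.00·0.0225 / (1 − 1.0225^(−9)).
Denominator 1 − (1+r)^(−9) = 0.18147839.
P = 42.84 / 0.18147839 ≈ 236.06.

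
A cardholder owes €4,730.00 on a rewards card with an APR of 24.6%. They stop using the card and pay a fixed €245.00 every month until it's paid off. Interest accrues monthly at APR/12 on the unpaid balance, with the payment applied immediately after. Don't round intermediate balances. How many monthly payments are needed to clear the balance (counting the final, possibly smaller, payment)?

Monthly rate r = 24.6%/12 = 2.05% = 0.0205.
Recurrence: B ← B·(1+r) − €245.00.
Month 1: interest €96.97; balance after payment €4,581.97.
Month 2: interest €93.93; balance after payment €4,430.90.
Closed form: n = −ln(1 − rB₀/P)/ln(1+r) = −ln(0.60422)/ln(1.0205) ≈ 24.827, so the balance reaches zero during payment 25.

25 payments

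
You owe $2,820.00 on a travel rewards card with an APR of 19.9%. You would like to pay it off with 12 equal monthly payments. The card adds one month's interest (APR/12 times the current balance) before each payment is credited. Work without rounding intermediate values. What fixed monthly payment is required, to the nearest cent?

Monthly rate r = 19.9%/12 = 1.65833% = 0.0165833.
Level-payment amortization: P = B₀·r / (1 − (1+r)^(−n)) = 2820.00·0.0165833 / (1 − 1.01658^(−12)).
Denominator 1 − (1+r)^(−12) = 0.17911149.
P = 46.765 / 0.17911149 ≈ 261.09.

$261.09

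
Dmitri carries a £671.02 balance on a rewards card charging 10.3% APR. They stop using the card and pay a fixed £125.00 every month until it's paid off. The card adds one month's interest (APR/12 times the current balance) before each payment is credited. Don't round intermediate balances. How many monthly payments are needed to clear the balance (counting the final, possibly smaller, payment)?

6 months

Monthly rate r = 10.3%/12 = 0.858333% = 0.00858333.
Recurrence: B ← B·(1+r) − £125.00.
Month 1: interest £5.76; balance after payment £551.78.
Month 2: interest £4.74; balance after payment £431.52.
Month 3: interest £3.70; balance after payment £310.22.
Month 4: interest £2.66; balance after payment £187.88.
Month 5: interest £1.61; balance after payment £64.49.
Month 6: interest £0.55; balance after payment £0.00.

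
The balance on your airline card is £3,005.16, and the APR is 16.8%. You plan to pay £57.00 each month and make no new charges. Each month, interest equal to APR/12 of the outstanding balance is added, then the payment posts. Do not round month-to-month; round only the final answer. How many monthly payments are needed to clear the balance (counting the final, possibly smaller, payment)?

97 payments

Monthly rate r = 16.8%/12 = 1.4% = 0.014.
Recurrence: B ← B·(1+r) − £57.00.
Month 1: interest £42.07; balance after payment £2,990.23.
Month 2: interest £41.86; balance after payment £2,975.10.
Closed form: n = −ln(1 − rB₀/P)/ln(1+r) = −ln(0.26189)/ln(1.014) ≈ 96.370, so the balance reaches zero during payment 97.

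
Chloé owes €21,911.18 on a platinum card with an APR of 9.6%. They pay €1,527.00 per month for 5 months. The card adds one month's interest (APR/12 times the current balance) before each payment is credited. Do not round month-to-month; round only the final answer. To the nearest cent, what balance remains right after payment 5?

Monthly rate r = 9.6%/12 = 0.8% = 0.008.
Each month: B ← B·(1+r) − €1,527.00.
Month 1: interest €175.29; balance after payment €20,559.47.
Month 2: interest €164.48; balance after payment €19,196.95.
Month 3: interest €153.58; balance after payment €17,823.52.
Month 4: interest €142.59; balance after payment €16,439.11.
Month 5: interest €131.51; balance after payment €15,043.62.

€15,043.62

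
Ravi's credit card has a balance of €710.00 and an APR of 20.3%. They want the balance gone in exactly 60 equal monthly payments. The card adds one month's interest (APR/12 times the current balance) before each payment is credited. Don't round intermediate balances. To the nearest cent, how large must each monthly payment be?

€18.93

Monthly rate r = 20.3%/12 = 1.69167% = 0.0169167.
Level-payment amortization: P = B₀·r / (1 − (1+r)^(−n)) = 710.00·0.0169167 / (1 − 1.01692^(−60)).
Denominator 1 − (1+r)^(−60) = 0.634507822.
P = 12.0108 / 0.634507822 ≈ 18.93.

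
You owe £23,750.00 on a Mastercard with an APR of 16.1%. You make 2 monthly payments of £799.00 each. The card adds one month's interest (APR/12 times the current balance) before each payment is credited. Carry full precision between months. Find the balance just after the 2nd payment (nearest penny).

Monthly rate r = 16.1%/12 = 1.34167% = 0.0134167.
Each month: B ← B·(1+r) − £799.00.
Month 1: interest £318.65; balance after payment £23,269.65.
Month 2: interest £312.20; balance after payment £22,782.85.

£22,782.85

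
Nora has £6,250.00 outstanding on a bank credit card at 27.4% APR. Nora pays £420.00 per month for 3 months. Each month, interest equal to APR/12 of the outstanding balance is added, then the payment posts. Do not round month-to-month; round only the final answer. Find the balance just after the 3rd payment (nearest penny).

Monthly rate r = 27.4%/12 = 2.28333% = 0.0228333.
Each month: B ← B·(1+r) − £420.00.
Month 1: interest £142.71; balance after payment £5,972.71.
Month 2: interest £136.38; balance after payment £5,689.09.
Month 3: interest £129.90; balance after payment £5,398.99.

£5,398.99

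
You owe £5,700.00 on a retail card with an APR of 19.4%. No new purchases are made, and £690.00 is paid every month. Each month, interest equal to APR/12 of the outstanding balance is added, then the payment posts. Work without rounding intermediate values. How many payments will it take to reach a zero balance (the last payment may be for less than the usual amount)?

9 months

Monthly rate r = 19.4%/12 = 1.61667% = 0.0161667.
Recurrence: B ← B·(1+r) − £690.00.
Month 1: interest £92.15; balance after payment £5,102.15.
Month 2: interest £82.48; balance after payment £4,494.63.
Closed form: n = −ln(1 − rB₀/P)/ln(1+r) = −ln(0.86645)/ln(1.01617) ≈ 8.939, so the balance reaches zero during payment 9.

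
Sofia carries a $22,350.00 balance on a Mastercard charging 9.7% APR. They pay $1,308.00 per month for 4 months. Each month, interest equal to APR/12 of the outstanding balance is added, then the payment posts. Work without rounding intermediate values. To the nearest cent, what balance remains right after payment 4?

$17,785.68

Monthly rate r = 9.7%/12 = 0.808333% = 0.00808333.
Each month: B ← B·(1+r) − $1,308.00.
Month 1: interest $180.66; balance after payment $21,222.66.
Month 2: interest $171.55; balance after payment $20,086.21.
Month 3: interest $162.36; balance after payment $18,940.58.
Month 4: interest $153.10; balance after payment $17,785.68.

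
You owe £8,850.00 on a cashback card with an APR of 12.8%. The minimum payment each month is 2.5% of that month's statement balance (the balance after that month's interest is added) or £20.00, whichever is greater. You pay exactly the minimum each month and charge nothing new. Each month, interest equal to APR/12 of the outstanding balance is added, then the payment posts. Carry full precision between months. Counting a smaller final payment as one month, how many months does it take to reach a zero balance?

216 months

Monthly rate r = 12.8%/12 = 1.06667% = 0.0106667.
While 2.5% of the post-interest balance exceeds £20.00, each month B ← (B·(1+r))·(1 − 0.025), i.e. B shrinks by the factor (1+r)·0.975 = 0.9854.
This holds for months 1–165. Entering month 166 the balance is £781.66; 2.5% of the post-interest balance is now below £20.00, so the flat £20.00 minimum applies from here.
From month 166 a fixed £20.00 at rate r clears £781.66 in 51 more payments. Total: 165 + 51 = 216 months.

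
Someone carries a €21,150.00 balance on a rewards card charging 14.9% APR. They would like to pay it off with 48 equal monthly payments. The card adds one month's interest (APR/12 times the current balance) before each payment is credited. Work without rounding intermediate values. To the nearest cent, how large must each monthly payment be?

€587.55

Monthly rate r = 14.9%/12 = 1.24167% = 0.0124167.
Level-payment amortization: P = B₀·r / (1 − (1+r)^(−n)) = 21150.00·0.0124167 / (1 − 1.01242^(−48)).
Denominator 1 − (1+r)^(−48) = 0.446962894.
P = 262.613 / 0.446962894 ≈ 587.55.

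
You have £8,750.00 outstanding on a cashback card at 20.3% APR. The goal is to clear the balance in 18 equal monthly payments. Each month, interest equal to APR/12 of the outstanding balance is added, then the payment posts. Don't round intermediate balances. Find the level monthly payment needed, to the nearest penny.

£567.94

Monthly rate r = 20.3%/12 = 1.69167% = 0.0169167.
Level-payment amortization: P = B₀·r / (1 − (1+r)^(−n)) = 8750.00·0.0169167 / (1 − 1.01692^(−18)).
Denominator 1 − (1+r)^(−18) = 0.260627275.
P = 148.021 / 0.260627275 ≈ 567.94.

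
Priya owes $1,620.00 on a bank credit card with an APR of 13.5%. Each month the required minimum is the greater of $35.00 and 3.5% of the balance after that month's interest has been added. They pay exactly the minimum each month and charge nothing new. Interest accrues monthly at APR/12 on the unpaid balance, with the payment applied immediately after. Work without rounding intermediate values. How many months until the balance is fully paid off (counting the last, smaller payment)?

Monthly rate r = 13.5%/12 = 1.125% = 0.01125.
While 3.5% of the post-interest balance exceeds $35.00, each month B ← (B·(1+r))·(1 − 0.035), i.e. B shrinks by the factor (1+r)·0.965 = 0.97586.
This holds for months 1–21. Entering month 22 the balance is $969.66; 3.5% of the post-interest balance is now below $35.00, so the flat $35.00 minimum applies from here.
From month 22 a fixed $35.00 at rate r clears $969.66 in 34 more payments. Total: 21 + 34 = 55 months.

55 months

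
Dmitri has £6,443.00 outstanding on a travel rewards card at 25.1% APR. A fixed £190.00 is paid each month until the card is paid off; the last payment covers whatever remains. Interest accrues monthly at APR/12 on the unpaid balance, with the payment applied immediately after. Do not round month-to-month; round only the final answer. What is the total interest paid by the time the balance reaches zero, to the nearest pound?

Monthly rate r = 25.1%/12 = 2.09167% = 0.0209167.
Payoff takes n = ⌈−ln(1 − rB₀/P)/ln(1+r)⌉ = ⌈59.681⌉ = 60 payments; the last is £129.78.
Total paid = 59·£190.00 + £129.78 = £11,339.78.
Total interest = total paid − principal = £11,339.78 − £6,443.00 = £4,896.78.

£4,897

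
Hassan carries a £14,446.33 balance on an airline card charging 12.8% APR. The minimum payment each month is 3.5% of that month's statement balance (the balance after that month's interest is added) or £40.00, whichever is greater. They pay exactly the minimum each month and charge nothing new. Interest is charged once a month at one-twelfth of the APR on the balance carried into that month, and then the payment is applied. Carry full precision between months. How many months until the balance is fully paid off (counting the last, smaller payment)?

136 months

Monthly rate r = 12.8%/12 = 1.06667% = 0.0106667.
While 3.5% of the post-interest balance exceeds £40.00, each month B ← (B·(1+r))·(1 − 0.035), i.e. B shrinks by the factor (1+r)·0.965 = 0.97529.
This holds for months 1–102. Entering month 103 the balance is £1,126.04; 3.5% of the post-interest balance is now below £40.00, so the flat £40.00 minimum applies from here.
From month 103 a fixed £40.00 at rate r clears £1,126.04 in 34 more payments. Total: 102 + 34 = 136 months.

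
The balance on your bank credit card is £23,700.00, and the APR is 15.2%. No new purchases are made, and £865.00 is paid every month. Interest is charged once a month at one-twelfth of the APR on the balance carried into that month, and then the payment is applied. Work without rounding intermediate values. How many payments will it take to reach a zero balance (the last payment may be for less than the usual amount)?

Monthly rate r = 15.2%/12 = 1.26667% = 0.0126667.
Recurrence: B ← B·(1+r) − £865.00.
Month 1: interest £300.20; balance after payment £23,135.20.
Month 2: interest £293.05; balance after payment £22,563.25.
Closed form: n = −ln(1 − rB₀/P)/ln(1+r) = −ln(0.65295)/ln(1.01267) ≈ 33.865, so the balance reaches zero during payment 34.

34 months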